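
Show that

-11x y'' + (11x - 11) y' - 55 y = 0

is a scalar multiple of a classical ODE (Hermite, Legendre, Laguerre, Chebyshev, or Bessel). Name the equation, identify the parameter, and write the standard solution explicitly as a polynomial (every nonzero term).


All three coefficients share the factor -11; dividing through by -11 gives  x y'' + (1 - x) y' + 5 y = 0.
This matches the Laguerre equation x y'' + (1 - x) y' + n y = 0 with n = 5; the polynomial solution is L_5(x).
With y = sum_k a_k x^k, matching x^k gives (k+1)k a_{k+1} + (k+1) a_{k+1} - k a_k + n a_k = 0, i.e. (k+1)^2 a_{k+1} = (k - n) a_k = (k - 5) a_k. The right side vanishes at k = 5, so the series terminates at degree 5.
Standard normalization L_n(0) = 1 gives a_0 = 1. Work upward with a_{k+1} = (k - 5) a_k / (k+1)^2:
  a_1 = (0 - 5)(1) / 1^2 = -5/1 = -5
  a_2 = (1 - 5)(-5) / 2^2 = 20/4 = 5
  a_3 = (2 - 5)(5) / 3^2 = -15/9 = -5/3
  a_4 = (3 - 5)(-5/3) / 4^2 = (10/3)/16 = 5/24
  a_5 = (4 - 5)(5/24) / 5^2 = (-5/24)/25 = -1/120
Hence L_5(x) = -x^5/120 + 5 x^4/24 - 5 x^3/3 + 5 x^2 - 5 x + 1.

L_5(x); series = -x^5/120 + 5 x^4/24 - 5 x^3/3 + 5 x^2 - 5 x + 1


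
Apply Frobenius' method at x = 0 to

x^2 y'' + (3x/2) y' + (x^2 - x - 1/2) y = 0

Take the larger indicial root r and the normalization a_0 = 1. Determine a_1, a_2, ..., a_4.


Write in Frobenius form y'' + (p(x)/x) y' + (q(x)/x^2) y = 0:
  p(x) = 3/2,  q(x) = x^2 - x - 1/2.
Indicial equation: r(r-1) + (3/2) r + (-1/2) = 0 -> roots r_1 = 1/2, r_2 = -1.
Take r = r_1 = 1/2. Let y(x) = x^r sum_{n>=0} a_n x^n with a_0 = 1.
Substitute y = x^r sum a_n x^n and match x^{r+n}. The recurrence is
  D(n) a_n - 1 a_{n-1} + 1 a_{n-2} = 0,  where D(n) = (r+n)(r+n-1) + (3/2)(r+n) + (-1/2).
  a_n = [1 a_{n-1} - 1 a_{n-2}] / D(n).
Since the indicial polynomial factors as (r - r_1)(r - r_2), D(n) = (r_1 + n - r_1)(r_1 + n - r_2) = n(n + 3/2).
Evaluating step by step (a_0 = 1):
  n = 1: D(1) = 1(1 + 3/2) = 5/2; numerator = 1(1) = 1; a_1 = (1)/(5/2) = 2/5
  n = 2: D(2) = 2(2 + 3/2) = 7; numerator = 1(2/5) - 1(1) = -3/5; a_2 = (-3/5)/(7) = -3/35
  n = 3: D(3) = 3(3 + 3/2) = 27/2; numerator = 1(-3/35) - 1(2/5) = -17/35; a_3 = (-17/35)/(27/2) = -34/945
  n = 4: D(4) = 4(4 + 3/2) = 22; numerator = 1(-34/945) - 1(-3/35) = 47/945; a_4 = (47/945)/(22) = 47/20790

r = 1/2; a_0 = 1; a_1 = 2/5; a_2 = -3/35; a_3 = -34/945; a_4 = 47/20790


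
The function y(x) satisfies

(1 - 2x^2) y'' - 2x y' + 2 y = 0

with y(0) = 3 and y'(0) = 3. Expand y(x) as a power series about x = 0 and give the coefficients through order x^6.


Ansatz: y(x) = sum_{n>=0} a_n x^n, so y'(x) = sum_{n>=1} n a_n x^(n-1) and y''(x) = sum_{n>=2} n(n-1) a_n x^(n-2).
Substitute into P(x) y'' + Q(x) y' + R(x) y = 0 with P(x) = 1 - 2x^2, Q(x) = -2x, R(x) = 2, and match powers of x.
Initial conditions: a_0 = 3, a_1 = 3.
Setting the coefficient of each power of x to zero and solving order by order (substituting the coefficients already found):
  x^0: 2 a_2 + 2 a_0 = 0  ->  2 a_2 = -2 a_0 = -6  ->  a_2 = -3
  x^1: 6 a_3 = 0  ->  a_3 = 0
  x^2: 12 a_4 - 6 a_2 = 0  ->  12 a_4 = 6 a_2 = -18  ->  a_4 = -3/2
  x^3: 20 a_5 - 16 a_3 = 0  ->  20 a_5 = 16 a_3 = 0  ->  a_5 = 0
  x^4: 30 a_6 - 30 a_4 = 0  ->  30 a_6 = 30 a_4 = -45  ->  a_6 = -3/2
Truncated series: y(x) = 3 + 3 x - 3 x^2 - (3/2) x^4 - (3/2) x^6 + O(x^7).

a_0 = 3; a_1 = 3; a_2 = -3; a_3 = 0; a_4 = -3/2; a_5 = 0; a_6 = -3/2


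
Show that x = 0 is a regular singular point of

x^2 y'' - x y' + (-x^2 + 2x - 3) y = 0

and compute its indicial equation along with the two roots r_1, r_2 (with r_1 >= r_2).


Divide by x^2 to reach normal form y'' + P_1(x) y' + P_2(x) y = 0 with P_1(x) = -1/x and P_2(x) = -1 + 2/x - 3/x^2.
x = 0 is a singular point because the y'-coefficient -1/x has a pole at x = 0 and the y-coefficient -1 + 2/x - 3/x^2 has a pole at x = 0.
It is a regular singular point because x P_1(x) = p(x) = -1 and x^2 P_2(x) = q(x) = -x^2 + 2x - 3 are polynomials, hence analytic at x = 0.
p(0) = -1,  q(0) = -3.
Indicial equation: r(r-1) + p(0) r + q(0) = 0, i.e. r^2 + (p(0) - 1) r + q(0) = 0, i.e. r^2 - 2 r - 3 = 0.
Discriminant: (-2)^2 - 4(-3) = 16, so r = (2 ± 4)/2.
Solving: r_1 = 3, r_2 = -1.

indicial: r^2 - 2 r - 3 = 0; roots r_1 = 3, r_2 = -1


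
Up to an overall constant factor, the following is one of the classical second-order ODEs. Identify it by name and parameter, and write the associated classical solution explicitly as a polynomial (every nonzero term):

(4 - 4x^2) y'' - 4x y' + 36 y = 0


All three coefficients share the factor 4; dividing through by 4 gives  (1 - x^2) y'' - x y' + 9 y = 0.
This matches the Chebyshev equation (1 - x^2) y'' - x y' + n^2 y = 0 (note the -x y' term, not -2x y') with n^2 = 9, so n = 3; the polynomial solution is T_3(x).
With y = sum_k a_k x^k, matching x^k gives (k+2)(k+1) a_{k+2} = (k^2 - n^2) a_k = (k - 3)(k + 3) a_k. The right side vanishes at k = 3, so the series with the parity of 3 terminates at degree 3.
Standard normalization: leading coefficient of T_n is 2^(n-1), so a_3 = 2^2 = 4. Work downward with a_k = (k+1)(k+2) a_{k+2} / ((k - 3)(k + 3)):
  a_1 = (2)(3)(4) / ((1 - 3)(1 + 3)) = 24/(-8) = -3
Hence T_3(x) = 4 x^3 - 3 x.

T_3(x); series = 4 x^3 - 3 x


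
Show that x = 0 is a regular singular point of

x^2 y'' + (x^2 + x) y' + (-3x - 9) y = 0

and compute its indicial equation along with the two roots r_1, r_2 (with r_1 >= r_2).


Divide by x^2 to reach normal form y'' + P_1(x) y' + P_2(x) y = 0 with P_1(x) = 1 + 1/x and P_2(x) = -3/x - 9/x^2.
x = 0 is a singular point because the y'-coefficient 1 + 1/x has a pole at x = 0 and the y-coefficient -3/x - 9/x^2 has a pole at x = 0.
It is a regular singular point because x P_1(x) = p(x) = x + 1 and x^2 P_2(x) = q(x) = -3x - 9 are polynomials, hence analytic at x = 0.
p(0) = 1,  q(0) = -9.
Indicial equation: r(r-1) + p(0) r + q(0) = 0, i.e. r^2 + (p(0) - 1) r + q(0) = 0, i.e. r^2 - 9 = 0.
Discriminant: (0)^2 - 4(-9) = 36, so r = (0 ± 6)/2.
Solving: r_1 = 3, r_2 = -3.

indicial: r^2 - 9 = 0; roots r_1 = 3, r_2 = -3


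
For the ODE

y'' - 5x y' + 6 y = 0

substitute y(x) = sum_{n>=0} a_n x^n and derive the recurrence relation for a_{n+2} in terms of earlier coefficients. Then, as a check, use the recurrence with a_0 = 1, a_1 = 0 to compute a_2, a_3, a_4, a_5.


Substitute y = sum_n a_n x^n.
y''(x) has coefficient (n+2)(n+1) a_{n+2} at x^n;
-5 x y'(x) has coefficient -5 n a_n at x^n (shift);
6 y(x) has coefficient 6 a_n at x^n.
Matching x^n: (n+2)(n+1) a_{n+2} + (-5n + 6) a_n = 0.
Thus a_{n+2} = (5n - 6) / ((n+1)(n+2)) * a_n.

Check with a_0 = 1, a_1 = 0 (apply the recurrence for n = 0, 1, 2, 3): a_0 = 1, a_1 = 0, a_2 = -3, a_3 = 0, a_4 = -1, a_5 = 0.

a_(n+2) = (5n - 6) / ((n+1)(n+2)) * a_n; check: a_0 = 1, a_1 = 0, a_2 = -3, a_3 = 0, a_4 = -1, a_5 = 0


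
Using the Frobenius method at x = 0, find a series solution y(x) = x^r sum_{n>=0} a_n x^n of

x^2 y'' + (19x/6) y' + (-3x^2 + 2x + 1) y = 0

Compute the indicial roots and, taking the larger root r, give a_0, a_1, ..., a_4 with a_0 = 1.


Write in Frobenius form y'' + (p(x)/x) y' + (q(x)/x^2) y = 0:
  p(x) = 19/6,  q(x) = -3x^2 + 2x + 1.
Indicial equation: r(r-1) + (19/6) r + (1) = 0 -> roots r_1 = -2/3, r_2 = -3/2.
Take r = r_1 = -2/3. Let y(x) = x^r sum_{n>=0} a_n x^n with a_0 = 1.
Substitute y = x^r sum a_n x^n and match x^{r+n}. The recurrence is
  D(n) a_n + 2 a_{n-1} - 3 a_{n-2} = 0,  where D(n) = (r+n)(r+n-1) + (19/6)(r+n) + (1).
  a_n = [-2 a_{n-1} + 3 a_{n-2}] / D(n).
Since the indicial polynomial factors as (r - r_1)(r - r_2), D(n) = (r_1 + n - r_1)(r_1 + n - r_2) = n(n + 5/6).
Evaluating step by step (a_0 = 1):
  n = 1: D(1) = 1(1 + 5/6) = 11/6; numerator = -2(1) = -2; a_1 = (-2)/(11/6) = -12/11
  n = 2: D(2) = 2(2 + 5/6) = 17/3; numerator = -2(-12/11) + 3(1) = 57/11; a_2 = (57/11)/(17/3) = 171/187
  n = 3: D(3) = 3(3 + 5/6) = 23/2; numerator = -2(171/187) + 3(-12/11) = -954/187; a_3 = (-954/187)/(23/2) = -1908/4301
  n = 4: D(4) = 4(4 + 5/6) = 58/3; numerator = -2(-1908/4301) + 3(171/187) = 15615/4301; a_4 = (15615/4301)/(58/3) = 46845/249458

r = -2/3; a_0 = 1; a_1 = -12/11; a_2 = 171/187; a_3 = -1908/4301; a_4 = 46845/249458


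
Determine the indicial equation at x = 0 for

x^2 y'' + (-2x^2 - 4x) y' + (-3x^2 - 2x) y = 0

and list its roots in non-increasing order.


Divide by x^2 to reach normal form y'' + P_1(x) y' + P_2(x) y = 0 with P_1(x) = -2 - 4/x and P_2(x) = -3 - 2/x.
x = 0 is a singular point because the y'-coefficient -2 - 4/x has a pole at x = 0 and the y-coefficient -3 - 2/x has a pole at x = 0.
It is a regular singular point because x P_1(x) = p(x) = -2x - 4 and x^2 P_2(x) = q(x) = -3x^2 - 2x are polynomials, hence analytic at x = 0.
p(0) = -4,  q(0) = 0.
Indicial equation: r(r-1) + p(0) r + q(0) = 0, i.e. r^2 + (p(0) - 1) r + q(0) = 0, i.e. r^2 - 5 r = 0.
Discriminant: (-5)^2 - 4(0) = 25, so r = (5 ± 5)/2.
Solving: r_1 = 5, r_2 = 0.

indicial: r^2 - 5 r = 0; roots r_1 = 5, r_2 = 0


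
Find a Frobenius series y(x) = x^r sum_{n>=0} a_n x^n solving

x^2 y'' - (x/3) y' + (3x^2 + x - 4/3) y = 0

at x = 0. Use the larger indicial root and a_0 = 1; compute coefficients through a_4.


Write in Frobenius form y'' + (p(x)/x) y' + (q(x)/x^2) y = 0:
  p(x) = -1/3,  q(x) = 3x^2 + x - 4/3.
Indicial equation: r(r-1) + (-1/3) r + (-4/3) = 0 -> roots r_1 = 2, r_2 = -2/3.
Take r = r_1 = 2. Let y(x) = x^r sum_{n>=0} a_n x^n with a_0 = 1.
Substitute y = x^r sum a_n x^n and match x^{r+n}. The recurrence is
  D(n) a_n + 1 a_{n-1} + 3 a_{n-2} = 0,  where D(n) = (r+n)(r+n-1) + (-1/3)(r+n) + (-4/3).
  a_n = [-1 a_{n-1} - 3 a_{n-2}] / D(n).
Since the indicial polynomial factors as (r - r_1)(r - r_2), D(n) = (r_1 + n - r_1)(r_1 + n - r_2) = n(n + 8/3).
Evaluating step by step (a_0 = 1):
  n = 1: D(1) = 1(1 + 8/3) = 11/3; numerator = -1(1) = -1; a_1 = (-1)/(11/3) = -3/11
  n = 2: D(2) = 2(2 + 8/3) = 28/3; numerator = -1(-3/11) - 3(1) = -30/11; a_2 = (-30/11)/(28/3) = -45/154
  n = 3: D(3) = 3(3 + 8/3) = 17; numerator = -1(-45/154) - 3(-3/11) = 171/154; a_3 = (171/154)/(17) = 171/2618
  n = 4: D(4) = 4(4 + 8/3) = 80/3; numerator = -1(171/2618) - 3(-45/154) = 1062/1309; a_4 = (1062/1309)/(80/3) = 1593/52360

r = 2; a_0 = 1; a_1 = -3/11; a_2 = -45/154; a_3 = 171/2618; a_4 = 1593/52360


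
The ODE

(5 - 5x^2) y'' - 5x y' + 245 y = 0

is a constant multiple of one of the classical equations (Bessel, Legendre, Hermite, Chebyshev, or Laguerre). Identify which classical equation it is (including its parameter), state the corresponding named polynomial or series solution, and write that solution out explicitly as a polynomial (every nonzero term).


All three coefficients share the factor 5; dividing through by 5 gives  (1 - x^2) y'' - x y' + 49 y = 0.
This matches the Chebyshev equation (1 - x^2) y'' - x y' + n^2 y = 0 (note the -x y' term, not -2x y') with n^2 = 49, so n = 7; the polynomial solution is T_7(x).
With y = sum_k a_k x^k, matching x^k gives (k+2)(k+1) a_{k+2} = (k^2 - n^2) a_k = (k - 7)(k + 7) a_k. The right side vanishes at k = 7, so the series with the parity of 7 terminates at degree 7.
Standard normalization: leading coefficient of T_n is 2^(n-1), so a_7 = 2^6 = 64. Work downward with a_k = (k+1)(k+2) a_{k+2} / ((k - 7)(k + 7)):
  a_5 = (6)(7)(64) / ((5 - 7)(5 + 7)) = 2688/(-24) = -112
  a_3 = (4)(5)(-112) / ((3 - 7)(3 + 7)) = -2240/(-40) = 56
  a_1 = (2)(3)(56) / ((1 - 7)(1 + 7)) = 336/(-48) = -7
Hence T_7(x) = 64 x^7 - 112 x^5 + 56 x^3 - 7 x.

T_7(x); series = 64 x^7 - 112 x^5 + 56 x^3 - 7 x


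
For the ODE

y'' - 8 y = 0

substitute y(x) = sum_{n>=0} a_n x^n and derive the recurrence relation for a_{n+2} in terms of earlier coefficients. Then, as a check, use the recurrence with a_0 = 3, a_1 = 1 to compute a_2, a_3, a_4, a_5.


Substitute y = sum_n a_n x^n into y'' + (const) y = 0.
y''(x) = sum_{n>=0} (n+2)(n+1) a_{n+2} x^n.
The ODE becomes sum_n [(n+2)(n+1) a_{n+2} - 8 a_n] x^n = 0.
Setting each coefficient to zero gives the recurrence:
  (n+2)(n+1) a_{n+2} - 8 a_n = 0,
  a_{n+2} = 8 / ((n+1)(n+2)) a_n.

Check with a_0 = 3, a_1 = 1 (apply the recurrence for n = 0, 1, 2, 3): a_0 = 3, a_1 = 1, a_2 = 12, a_3 = 4/3, a_4 = 8, a_5 = 8/15.

a_{n+2} = 8/((n+1)(n+2)) * a_n; check: a_0 = 3, a_1 = 1, a_2 = 12, a_3 = 4/3, a_4 = 8, a_5 = 8/15


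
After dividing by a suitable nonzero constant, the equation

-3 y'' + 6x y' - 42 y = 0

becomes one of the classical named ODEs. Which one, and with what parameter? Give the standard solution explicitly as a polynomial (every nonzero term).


All three coefficients share the factor -3; dividing through by -3 gives  y'' - 2x y' + 14 y = 0.
This matches the Hermite equation y'' - 2x y' + 2n y = 0 with 2n = 14, so n = 7; the polynomial solution is H_7(x).
With y = sum_k a_k x^k, matching x^k gives (k+2)(k+1) a_{k+2} = 2(k - n) a_k = 2(k - 7) a_k. The right side vanishes at k = 7, so the series with the parity of 7 terminates at degree 7.
Standard normalization: leading coefficient of H_n is 2^n, so a_7 = 2^7 = 128. Work downward with a_k = (k+1)(k+2) a_{k+2} / (2(k - n)):
  a_5 = (6)(7)(128) / (2(5 - 7)) = 5376/(-4) = -1344
  a_3 = (4)(5)(-1344) / (2(3 - 7)) = -26880/(-8) = 3360
  a_1 = (2)(3)(3360) / (2(1 - 7)) = 20160/(-12) = -1680
Hence H_7(x) = 128 x^7 - 1344 x^5 + 3360 x^3 - 1680 x.

H_7(x); series = 128 x^7 - 1344 x^5 + 3360 x^3 - 1680 x


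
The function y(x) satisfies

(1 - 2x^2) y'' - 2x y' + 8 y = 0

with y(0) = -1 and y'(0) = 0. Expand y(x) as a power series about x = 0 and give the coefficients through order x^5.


Ansatz: y(x) = sum_{n>=0} a_n x^n, so y'(x) = sum_{n>=1} n a_n x^(n-1) and y''(x) = sum_{n>=2} n(n-1) a_n x^(n-2).
Substitute into P(x) y'' + Q(x) y' + R(x) y = 0 with P(x) = 1 - 2x^2, Q(x) = -2x, R(x) = 8, and match powers of x.
Initial conditions: a_0 = -1, a_1 = 0.
Setting the coefficient of each power of x to zero and solving order by order (substituting the coefficients already found):
  x^0: 2 a_2 + 8 a_0 = 0  ->  2 a_2 = -8 a_0 = 8  ->  a_2 = 4
  x^1: 6 a_3 + 6 a_1 = 0  ->  6 a_3 = -6 a_1 = 0  ->  a_3 = 0
  x^2: 12 a_4 = 0  ->  a_4 = 0
  x^3: 20 a_5 - 10 a_3 = 0  ->  20 a_5 = 10 a_3 = 0  ->  a_5 = 0
Truncated series: y(x) = -1 + 4 x^2 + O(x^6).

a_0 = -1; a_1 = 0; a_2 = 4; a_3 = 0; a_4 = 0; a_5 = 0


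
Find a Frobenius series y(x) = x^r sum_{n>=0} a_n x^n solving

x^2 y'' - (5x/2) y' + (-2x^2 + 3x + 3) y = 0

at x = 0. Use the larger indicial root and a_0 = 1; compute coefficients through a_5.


Write in Frobenius form y'' + (p(x)/x) y' + (q(x)/x^2) y = 0:
  p(x) = -5/2,  q(x) = -2x^2 + 3x + 3.
Indicial equation: r(r-1) + (-5/2) r + (3) = 0 -> roots r_1 = 2, r_2 = 3/2.
Take r = r_1 = 2. Let y(x) = x^r sum_{n>=0} a_n x^n with a_0 = 1.
Substitute y = x^r sum a_n x^n and match x^{r+n}. The recurrence is
  D(n) a_n + 3 a_{n-1} - 2 a_{n-2} = 0,  where D(n) = (r+n)(r+n-1) + (-5/2)(r+n) + (3).
  a_n = [-3 a_{n-1} + 2 a_{n-2}] / D(n).
Since the indicial polynomial factors as (r - r_1)(r - r_2), D(n) = (r_1 + n - r_1)(r_1 + n - r_2) = n(n + 1/2).
Evaluating step by step (a_0 = 1):
  n = 1: D(1) = 1(1 + 1/2) = 3/2; numerator = -3(1) = -3; a_1 = (-3)/(3/2) = -2
  n = 2: D(2) = 2(2 + 1/2) = 5; numerator = -3(-2) + 2(1) = 8; a_2 = (8)/(5) = 8/5
  n = 3: D(3) = 3(3 + 1/2) = 21/2; numerator = -3(8/5) + 2(-2) = -44/5; a_3 = (-44/5)/(21/2) = -88/105
  n = 4: D(4) = 4(4 + 1/2) = 18; numerator = -3(-88/105) + 2(8/5) = 40/7; a_4 = (40/7)/(18) = 20/63
  n = 5: D(5) = 5(5 + 1/2) = 55/2; numerator = -3(20/63) + 2(-88/105) = -92/35; a_5 = (-92/35)/(55/2) = -184/1925

r = 2; a_0 = 1; a_1 = -2; a_2 = 8/5; a_3 = -88/105; a_4 = 20/63; a_5 = -184/1925


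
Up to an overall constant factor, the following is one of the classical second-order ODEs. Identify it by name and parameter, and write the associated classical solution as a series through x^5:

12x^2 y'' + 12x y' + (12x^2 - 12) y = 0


All three coefficients share the factor 12; dividing through by 12 gives  x^2 y'' + x y' + (x^2 - 1) y = 0.
This matches the Bessel equation x^2 y'' + x y' + (x^2 - nu^2) y = 0 with nu^2 = 1, so nu = 1; the solution bounded at x = 0 is J_1(x).
Frobenius at x = 0: indicial roots ±nu; for r = nu the recurrence k(k + 2nu) c_k = -c_{k-2} gives the standard series J_nu(x) = sum_{k>=0} (-1)^k / (k! (k+nu)!) (x/2)^(2k+nu). Evaluate the first 3 terms:
  k = 0: (-1)^0 / (0! * 1! * 2^1) x^1 = 1/(1*1*2) x^1 = (1/2) x^1
  k = 1: (-1)^1 / (1! * 2! * 2^3) x^3 = -1/(1*2*8) x^3 = (-1/16) x^3
  k = 2: (-1)^2 / (2! * 3! * 2^5) x^5 = 1/(2*6*32) x^5 = (1/384) x^5
Hence J_1(x) = x^5/384 - x^3/16 + x/2 + ....

J_1(x); series = x^5/384 - x^3/16 + x/2


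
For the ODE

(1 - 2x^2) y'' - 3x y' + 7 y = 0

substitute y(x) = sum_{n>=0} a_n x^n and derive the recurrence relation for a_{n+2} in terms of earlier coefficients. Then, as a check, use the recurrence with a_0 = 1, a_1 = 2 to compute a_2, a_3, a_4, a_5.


Substitute y = sum_n a_n x^n.
(1 - 2 x^2) y'' contributes (n+2)(n+1) a_{n+2} - 2 n(n-1) a_n at x^n.
-3 x y'(x) contributes -3 n a_n at x^n.
7 y(x) contributes 7 a_n at x^n.
Matching x^n: (n+2)(n+1) a_{n+2} + (-2 n(n-1) - 3 n + 7) a_n = 0.
Thus a_{n+2} = (2 n(n-1) + 3 n - 7) / ((n+1)(n+2)) * a_n.

Check with a_0 = 1, a_1 = 2 (apply the recurrence for n = 0, 1, 2, 3): a_0 = 1, a_1 = 2, a_2 = -7/2, a_3 = -4/3, a_4 = -7/8, a_5 = -14/15.

a_(n+2) = (2 n(n-1) + 3 n - 7) / ((n+1)(n+2)) * a_n; check: a_0 = 1, a_1 = 2, a_2 = -7/2, a_3 = -4/3, a_4 = -7/8, a_5 = -14/15


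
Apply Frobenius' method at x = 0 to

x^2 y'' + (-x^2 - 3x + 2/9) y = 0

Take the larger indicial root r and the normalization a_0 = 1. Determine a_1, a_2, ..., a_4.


Write in Frobenius form y'' + (p(x)/x) y' + (q(x)/x^2) y = 0:
  p(x) = 0,  q(x) = -x^2 - 3x + 2/9.
Indicial equation: r(r-1) + (0) r + (2/9) = 0 -> roots r_1 = 2/3, r_2 = 1/3.
Take r = r_1 = 2/3. Let y(x) = x^r sum_{n>=0} a_n x^n with a_0 = 1.
Substitute y = x^r sum a_n x^n and match x^{r+n}. The recurrence is
  D(n) a_n - 3 a_{n-1} - 1 a_{n-2} = 0,  where D(n) = (r+n)(r+n-1) + (0)(r+n) + (2/9).
  a_n = [3 a_{n-1} + 1 a_{n-2}] / D(n).
Since the indicial polynomial factors as (r - r_1)(r - r_2), D(n) = (r_1 + n - r_1)(r_1 + n - r_2) = n(n + 1/3).
Evaluating step by step (a_0 = 1):
  n = 1: D(1) = 1(1 + 1/3) = 4/3; numerator = 3(1) = 3; a_1 = (3)/(4/3) = 9/4
  n = 2: D(2) = 2(2 + 1/3) = 14/3; numerator = 3(9/4) + 1(1) = 31/4; a_2 = (31/4)/(14/3) = 93/56
  n = 3: D(3) = 3(3 + 1/3) = 10; numerator = 3(93/56) + 1(9/4) = 405/56; a_3 = (405/56)/(10) = 81/112
  n = 4: D(4) = 4(4 + 1/3) = 52/3; numerator = 3(81/112) + 1(93/56) = 429/112; a_4 = (429/112)/(52/3) = 99/448

r = 2/3; a_0 = 1; a_1 = 9/4; a_2 = 93/56; a_3 = 81/112; a_4 = 99/448


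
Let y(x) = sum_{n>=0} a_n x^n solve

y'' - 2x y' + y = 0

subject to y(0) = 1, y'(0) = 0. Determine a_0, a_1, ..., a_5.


Ansatz: y(x) = sum_{n>=0} a_n x^n, so y'(x) = sum_{n>=1} n a_n x^(n-1) and y''(x) = sum_{n>=2} n(n-1) a_n x^(n-2).
Substitute into P(x) y'' + Q(x) y' + R(x) y = 0 with P(x) = 1, Q(x) = -2x, R(x) = 1, and match powers of x.
Initial conditions: a_0 = 1, a_1 = 0.
Setting the coefficient of each power of x to zero and solving order by order (substituting the coefficients already found):
  x^0: 2 a_2 + a_0 = 0  ->  2 a_2 = -a_0 = -1  ->  a_2 = -1/2
  x^1: 6 a_3 - a_1 = 0  ->  6 a_3 = a_1 = 0  ->  a_3 = 0
  x^2: 12 a_4 - 3 a_2 = 0  ->  12 a_4 = 3 a_2 = -3/2  ->  a_4 = -1/8
  x^3: 20 a_5 - 5 a_3 = 0  ->  20 a_5 = 5 a_3 = 0  ->  a_5 = 0
Truncated series: y(x) = 1 - (1/2) x^2 - (1/8) x^4 + O(x^6).

a_0 = 1; a_1 = 0; a_2 = -1/2; a_3 = 0; a_4 = -1/8; a_5 = 0


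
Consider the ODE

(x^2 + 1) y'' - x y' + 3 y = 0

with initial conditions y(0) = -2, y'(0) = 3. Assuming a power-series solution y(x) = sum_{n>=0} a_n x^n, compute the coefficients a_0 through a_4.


Ansatz: y(x) = sum_{n>=0} a_n x^n, so y'(x) = sum_{n>=1} n a_n x^(n-1) and y''(x) = sum_{n>=2} n(n-1) a_n x^(n-2).
Substitute into P(x) y'' + Q(x) y' + R(x) y = 0 with P(x) = x^2 + 1, Q(x) = -x, R(x) = 3, and match powers of x.
Initial conditions: a_0 = -2, a_1 = 3.
Setting the coefficient of each power of x to zero and solving order by order (substituting the coefficients already found):
  x^0: 2 a_2 + 3 a_0 = 0  ->  2 a_2 = -3 a_0 = 6  ->  a_2 = 3
  x^1: 6 a_3 + 2 a_1 = 0  ->  6 a_3 = -2 a_1 = -6  ->  a_3 = -1
  x^2: 12 a_4 + 3 a_2 = 0  ->  12 a_4 = -3 a_2 = -9  ->  a_4 = -3/4
Truncated series: y(x) = -2 + 3 x + 3 x^2 - x^3 - (3/4) x^4 + O(x^5).

a_0 = -2; a_1 = 3; a_2 = 3; a_3 = -1; a_4 = -3/4


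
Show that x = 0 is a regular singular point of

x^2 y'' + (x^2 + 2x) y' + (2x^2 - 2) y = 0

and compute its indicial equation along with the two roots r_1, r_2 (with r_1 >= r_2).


Divide by x^2 to reach normal form y'' + P_1(x) y' + P_2(x) y = 0 with P_1(x) = 1 + 2/x and P_2(x) = 2 - 2/x^2.
x = 0 is a singular point because the y'-coefficient 1 + 2/x has a pole at x = 0 and the y-coefficient 2 - 2/x^2 has a pole at x = 0.
It is a regular singular point because x P_1(x) = p(x) = x + 2 and x^2 P_2(x) = q(x) = 2x^2 - 2 are polynomials, hence analytic at x = 0.
p(0) = 2,  q(0) = -2.
Indicial equation: r(r-1) + p(0) r + q(0) = 0, i.e. r^2 + (p(0) - 1) r + q(0) = 0, i.e. r^2 + 1 r - 2 = 0.
Discriminant: (1)^2 - 4(-2) = 9, so r = (-1 ± 3)/2.
Solving: r_1 = 1, r_2 = -2.

indicial: r^2 + 1 r - 2 = 0; roots r_1 = 1, r_2 = -2


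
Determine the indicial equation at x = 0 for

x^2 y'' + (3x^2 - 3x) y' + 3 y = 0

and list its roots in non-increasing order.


Divide by x^2 to reach normal form y'' + P_1(x) y' + P_2(x) y = 0 with P_1(x) = 3 - 3/x and P_2(x) = 3/x^2.
x = 0 is a singular point because the y'-coefficient 3 - 3/x has a pole at x = 0 and the y-coefficient 3/x^2 has a pole at x = 0.
It is a regular singular point because x P_1(x) = p(x) = 3x - 3 and x^2 P_2(x) = q(x) = 3 are polynomials, hence analytic at x = 0.
p(0) = -3,  q(0) = 3.
Indicial equation: r(r-1) + p(0) r + q(0) = 0, i.e. r^2 + (p(0) - 1) r + q(0) = 0, i.e. r^2 - 4 r + 3 = 0.
Discriminant: (-4)^2 - 4(3) = 4, so r = (4 ± 2)/2.
Solving: r_1 = 3, r_2 = 1.

indicial: r^2 - 4 r + 3 = 0; roots r_1 = 3, r_2 = 1


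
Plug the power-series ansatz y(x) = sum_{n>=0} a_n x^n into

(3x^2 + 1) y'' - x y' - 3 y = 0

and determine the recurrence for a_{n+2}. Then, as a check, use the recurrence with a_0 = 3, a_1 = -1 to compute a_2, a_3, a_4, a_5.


Substitute y = sum_n a_n x^n.
(1 + 3 x^2) y'' contributes (n+2)(n+1) a_{n+2} + 3 n(n-1) a_n at x^n.
-x y'(x) contributes -n a_n at x^n.
-3 y(x) contributes -3 a_n at x^n.
Matching x^n: (n+2)(n+1) a_{n+2} + (3 n(n-1) - n - 3) a_n = 0.
Thus a_{n+2} = (-3 n(n-1) + n + 3) / ((n+1)(n+2)) * a_n.

Check with a_0 = 3, a_1 = -1 (apply the recurrence for n = 0, 1, 2, 3): a_0 = 3, a_1 = -1, a_2 = 9/2, a_3 = -2/3, a_4 = -3/8, a_5 = 2/5.

a_(n+2) = (-3 n(n-1) + n + 3) / ((n+1)(n+2)) * a_n; check: a_0 = 3, a_1 = -1, a_2 = 9/2, a_3 = -2/3, a_4 = -3/8, a_5 = 2/5


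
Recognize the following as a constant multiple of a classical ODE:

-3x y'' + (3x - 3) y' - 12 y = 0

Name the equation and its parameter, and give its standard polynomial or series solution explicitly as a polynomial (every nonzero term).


All three coefficients share the factor -3; dividing through by -3 gives  x y'' + (1 - x) y' + 4 y = 0.
This matches the Laguerre equation x y'' + (1 - x) y' + n y = 0 with n = 4; the polynomial solution is L_4(x).
With y = sum_k a_k x^k, matching x^k gives (k+1)k a_{k+1} + (k+1) a_{k+1} - k a_k + n a_k = 0, i.e. (k+1)^2 a_{k+1} = (k - n) a_k = (k - 4) a_k. The right side vanishes at k = 4, so the series terminates at degree 4.
Standard normalization L_n(0) = 1 gives a_0 = 1. Work upward with a_{k+1} = (k - 4) a_k / (k+1)^2:
  a_1 = (0 - 4)(1) / 1^2 = -4/1 = -4
  a_2 = (1 - 4)(-4) / 2^2 = 12/4 = 3
  a_3 = (2 - 4)(3) / 3^2 = -6/9 = -2/3
  a_4 = (3 - 4)(-2/3) / 4^2 = (2/3)/16 = 1/24
Hence L_4(x) = x^4/24 - 2 x^3/3 + 3 x^2 - 4 x + 1.

L_4(x); series = x^4/24 - 2 x^3/3 + 3 x^2 - 4 x + 1


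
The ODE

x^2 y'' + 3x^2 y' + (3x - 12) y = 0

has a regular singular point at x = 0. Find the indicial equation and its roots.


Divide by x^2 to reach normal form y'' + P_1(x) y' + P_2(x) y = 0 with P_1(x) = 3 and P_2(x) = 3/x - 12/x^2.
x = 0 is a singular point because the y-coefficient 3/x - 12/x^2 has a pole at x = 0.
It is a regular singular point because x P_1(x) = p(x) = 3x and x^2 P_2(x) = q(x) = 3x - 12 are polynomials, hence analytic at x = 0.
p(0) = 0,  q(0) = -12.
Indicial equation: r(r-1) + p(0) r + q(0) = 0, i.e. r^2 + (p(0) - 1) r + q(0) = 0, i.e. r^2 - 1 r - 12 = 0.
Discriminant: (-1)^2 - 4(-12) = 49, so r = (1 ± 7)/2.
Solving: r_1 = 4, r_2 = -3.

indicial: r^2 - 1 r - 12 = 0; roots r_1 = 4, r_2 = -3


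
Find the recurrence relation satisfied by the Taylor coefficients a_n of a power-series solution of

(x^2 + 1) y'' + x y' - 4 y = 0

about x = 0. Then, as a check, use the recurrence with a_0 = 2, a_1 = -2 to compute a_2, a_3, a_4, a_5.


Substitute y = sum_n a_n x^n.
(1 + 1 x^2) y'' contributes (n+2)(n+1) a_{n+2} + n(n-1) a_n at x^n.
x y'(x) contributes n a_n at x^n.
-4 y(x) contributes -4 a_n at x^n.
Matching x^n: (n+2)(n+1) a_{n+2} + (n(n-1) + n - 4) a_n = 0.
Thus a_{n+2} = (-n(n-1) - n + 4) / ((n+1)(n+2)) * a_n.

Check with a_0 = 2, a_1 = -2 (apply the recurrence for n = 0, 1, 2, 3): a_0 = 2, a_1 = -2, a_2 = 4, a_3 = -1, a_4 = 0, a_5 = 1/4.

a_(n+2) = (-n(n-1) - n + 4) / ((n+1)(n+2)) * a_n; check: a_0 = 2, a_1 = -2, a_2 = 4, a_3 = -1, a_4 = 0, a_5 = 1/4


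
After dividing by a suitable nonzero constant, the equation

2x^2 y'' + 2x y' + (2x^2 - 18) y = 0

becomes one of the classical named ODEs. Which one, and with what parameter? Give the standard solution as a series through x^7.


All three coefficients share the factor 2; dividing through by 2 gives  x^2 y'' + x y' + (x^2 - 9) y = 0.
This matches the Bessel equation x^2 y'' + x y' + (x^2 - nu^2) y = 0 with nu^2 = 9, so nu = 3; the solution bounded at x = 0 is J_3(x).
Frobenius at x = 0: indicial roots ±nu; for r = nu the recurrence k(k + 2nu) c_k = -c_{k-2} gives the standard series J_nu(x) = sum_{k>=0} (-1)^k / (k! (k+nu)!) (x/2)^(2k+nu). Evaluate the first 3 terms:
  k = 0: (-1)^0 / (0! * 3! * 2^3) x^3 = 1/(1*6*8) x^3 = (1/48) x^3
  k = 1: (-1)^1 / (1! * 4! * 2^5) x^5 = -1/(1*24*32) x^5 = (-1/768) x^5
  k = 2: (-1)^2 / (2! * 5! * 2^7) x^7 = 1/(2*120*128) x^7 = (1/30720) x^7
Hence J_3(x) = x^7/30720 - x^5/768 + x^3/48 + ....

J_3(x); series = x^7/30720 - x^5/768 + x^3/48


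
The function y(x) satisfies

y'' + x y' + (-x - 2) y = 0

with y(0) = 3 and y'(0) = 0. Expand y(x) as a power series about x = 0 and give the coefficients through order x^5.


Ansatz: y(x) = sum_{n>=0} a_n x^n, so y'(x) = sum_{n>=1} n a_n x^(n-1) and y''(x) = sum_{n>=2} n(n-1) a_n x^(n-2).
Substitute into P(x) y'' + Q(x) y' + R(x) y = 0 with P(x) = 1, Q(x) = x, R(x) = -x - 2, and match powers of x.
Initial conditions: a_0 = 3, a_1 = 0.
Setting the coefficient of each power of x to zero and solving order by order (substituting the coefficients already found):
  x^0: 2 a_2 - 2 a_0 = 0  ->  2 a_2 = 2 a_0 = 6  ->  a_2 = 3
  x^1: 6 a_3 - a_1 - a_0 = 0  ->  6 a_3 = a_1 + a_0 = 3  ->  a_3 = 1/2
  x^2: 12 a_4 - a_1 = 0  ->  12 a_4 = a_1 = 0  ->  a_4 = 0
  x^3: 20 a_5 + a_3 - a_2 = 0  ->  20 a_5 = -a_3 + a_2 = 5/2  ->  a_5 = 1/8
Truncated series: y(x) = 3 + 3 x^2 + (1/2) x^3 + (1/8) x^5 + O(x^6).

a_0 = 3; a_1 = 0; a_2 = 3; a_3 = 1/2; a_4 = 0; a_5 = 1/8


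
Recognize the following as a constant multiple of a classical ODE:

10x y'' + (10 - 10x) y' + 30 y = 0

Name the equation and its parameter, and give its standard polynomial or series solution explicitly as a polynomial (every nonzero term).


All three coefficients share the factor 10; dividing through by 10 gives  x y'' + (1 - x) y' + 3 y = 0.
This matches the Laguerre equation x y'' + (1 - x) y' + n y = 0 with n = 3; the polynomial solution is L_3(x).
With y = sum_k a_k x^k, matching x^k gives (k+1)k a_{k+1} + (k+1) a_{k+1} - k a_k + n a_k = 0, i.e. (k+1)^2 a_{k+1} = (k - n) a_k = (k - 3) a_k. The right side vanishes at k = 3, so the series terminates at degree 3.
Standard normalization L_n(0) = 1 gives a_0 = 1. Work upward with a_{k+1} = (k - 3) a_k / (k+1)^2:
  a_1 = (0 - 3)(1) / 1^2 = -3/1 = -3
  a_2 = (1 - 3)(-3) / 2^2 = 6/4 = 3/2
  a_3 = (2 - 3)(3/2) / 3^2 = (-3/2)/9 = -1/6
Hence L_3(x) = -x^3/6 + 3 x^2/2 - 3 x + 1.

L_3(x); series = -x^3/6 + 3 x^2/2 - 3 x + 1


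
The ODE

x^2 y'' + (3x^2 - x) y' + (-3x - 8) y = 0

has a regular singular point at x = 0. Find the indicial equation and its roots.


Divide by x^2 to reach normal form y'' + P_1(x) y' + P_2(x) y = 0 with P_1(x) = 3 - 1/x and P_2(x) = -3/x - 8/x^2.
x = 0 is a singular point because the y'-coefficient 3 - 1/x has a pole at x = 0 and the y-coefficient -3/x - 8/x^2 has a pole at x = 0.
It is a regular singular point because x P_1(x) = p(x) = 3x - 1 and x^2 P_2(x) = q(x) = -3x - 8 are polynomials, hence analytic at x = 0.
p(0) = -1,  q(0) = -8.
Indicial equation: r(r-1) + p(0) r + q(0) = 0, i.e. r^2 + (p(0) - 1) r + q(0) = 0, i.e. r^2 - 2 r - 8 = 0.
Discriminant: (-2)^2 - 4(-8) = 36, so r = (2 ± 6)/2.
Solving: r_1 = 4, r_2 = -2.

indicial: r^2 - 2 r - 8 = 0; roots r_1 = 4, r_2 = -2


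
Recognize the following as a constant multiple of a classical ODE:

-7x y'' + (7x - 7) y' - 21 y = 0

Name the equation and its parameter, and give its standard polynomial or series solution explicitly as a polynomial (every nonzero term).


All three coefficients share the factor -7; dividing through by -7 gives  x y'' + (1 - x) y' + 3 y = 0.
This matches the Laguerre equation x y'' + (1 - x) y' + n y = 0 with n = 3; the polynomial solution is L_3(x).
With y = sum_k a_k x^k, matching x^k gives (k+1)k a_{k+1} + (k+1) a_{k+1} - k a_k + n a_k = 0, i.e. (k+1)^2 a_{k+1} = (k - n) a_k = (k - 3) a_k. The right side vanishes at k = 3, so the series terminates at degree 3.
Standard normalization L_n(0) = 1 gives a_0 = 1. Work upward with a_{k+1} = (k - 3) a_k / (k+1)^2:
  a_1 = (0 - 3)(1) / 1^2 = -3/1 = -3
  a_2 = (1 - 3)(-3) / 2^2 = 6/4 = 3/2
  a_3 = (2 - 3)(3/2) / 3^2 = (-3/2)/9 = -1/6
Hence L_3(x) = -x^3/6 + 3 x^2/2 - 3 x + 1.

L_3(x); series = -x^3/6 + 3 x^2/2 - 3 x + 1


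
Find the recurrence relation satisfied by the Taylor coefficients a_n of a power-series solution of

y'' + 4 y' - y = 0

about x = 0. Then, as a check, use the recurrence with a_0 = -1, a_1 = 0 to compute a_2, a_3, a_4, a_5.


Substitute y = sum_n a_n x^n.
y''(x) has coefficient (n+2)(n+1) a_{n+2} at x^n;
4 y'(x) has coefficient 4 (n+1) a_{n+1} at x^n;
-y(x) has coefficient -1 a_n at x^n.
Matching x^n: (n+2)(n+1) a_{n+2} + 4 (n+1) a_{n+1} - 1 a_n = 0.
Thus a_{n+2} = [-4 (n+1) a_{n+1} + 1 a_n] / ((n+1)(n+2)).

Check with a_0 = -1, a_1 = 0 (apply the recurrence for n = 0, 1, 2, 3): a_0 = -1, a_1 = 0, a_2 = -1/2, a_3 = 2/3, a_4 = -17/24, a_5 = 3/5.

a_(n+2) = [-4 (n+1) a_(n+1) + 1 a_n] / ((n+1)(n+2)); check: a_0 = -1, a_1 = 0, a_2 = -1/2, a_3 = 2/3, a_4 = -17/24, a_5 = 3/5


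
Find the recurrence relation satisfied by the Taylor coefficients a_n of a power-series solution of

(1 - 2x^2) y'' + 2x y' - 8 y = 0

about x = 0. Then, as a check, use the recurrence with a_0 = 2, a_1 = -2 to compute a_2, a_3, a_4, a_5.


Substitute y = sum_n a_n x^n.
(1 - 2 x^2) y'' contributes (n+2)(n+1) a_{n+2} - 2 n(n-1) a_n at x^n.
2 x y'(x) contributes 2 n a_n at x^n.
-8 y(x) contributes -8 a_n at x^n.
Matching x^n: (n+2)(n+1) a_{n+2} + (-2 n(n-1) + 2 n - 8) a_n = 0.
Thus a_{n+2} = (2 n(n-1) - 2 n + 8) / ((n+1)(n+2)) * a_n.

Check with a_0 = 2, a_1 = -2 (apply the recurrence for n = 0, 1, 2, 3): a_0 = 2, a_1 = -2, a_2 = 8, a_3 = -2, a_4 = 16/3, a_5 = -7/5.

a_(n+2) = (2 n(n-1) - 2 n + 8) / ((n+1)(n+2)) * a_n; check: a_0 = 2, a_1 = -2, a_2 = 8, a_3 = -2, a_4 = 16/3, a_5 = -7/5


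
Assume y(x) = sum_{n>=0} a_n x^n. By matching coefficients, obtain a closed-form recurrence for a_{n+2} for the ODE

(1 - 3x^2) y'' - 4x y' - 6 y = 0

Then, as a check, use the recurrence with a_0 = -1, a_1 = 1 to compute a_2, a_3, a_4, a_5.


Substitute y = sum_n a_n x^n.
(1 - 3 x^2) y'' contributes (n+2)(n+1) a_{n+2} - 3 n(n-1) a_n at x^n.
-4 x y'(x) contributes -4 n a_n at x^n.
-6 y(x) contributes -6 a_n at x^n.
Matching x^n: (n+2)(n+1) a_{n+2} + (-3 n(n-1) - 4 n - 6) a_n = 0.
Thus a_{n+2} = (3 n(n-1) + 4 n + 6) / ((n+1)(n+2)) * a_n.

Check with a_0 = -1, a_1 = 1 (apply the recurrence for n = 0, 1, 2, 3): a_0 = -1, a_1 = 1, a_2 = -3, a_3 = 5/3, a_4 = -5, a_5 = 3.

a_(n+2) = (3 n(n-1) + 4 n + 6) / ((n+1)(n+2)) * a_n; check: a_0 = -1, a_1 = 1, a_2 = -3, a_3 = 5/3, a_4 = -5, a_5 = 3


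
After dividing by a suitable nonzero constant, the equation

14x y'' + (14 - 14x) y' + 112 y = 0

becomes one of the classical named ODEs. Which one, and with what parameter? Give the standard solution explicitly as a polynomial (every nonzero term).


All three coefficients share the factor 14; dividing through by 14 gives  x y'' + (1 - x) y' + 8 y = 0.
This matches the Laguerre equation x y'' + (1 - x) y' + n y = 0 with n = 8; the polynomial solution is L_8(x).
With y = sum_k a_k x^k, matching x^k gives (k+1)k a_{k+1} + (k+1) a_{k+1} - k a_k + n a_k = 0, i.e. (k+1)^2 a_{k+1} = (k - n) a_k = (k - 8) a_k. The right side vanishes at k = 8, so the series terminates at degree 8.
Standard normalization L_n(0) = 1 gives a_0 = 1. Work upward with a_{k+1} = (k - 8) a_k / (k+1)^2:
  a_1 = (0 - 8)(1) / 1^2 = -8/1 = -8
  a_2 = (1 - 8)(-8) / 2^2 = 56/4 = 14
  a_3 = (2 - 8)(14) / 3^2 = -84/9 = -28/3
  a_4 = (3 - 8)(-28/3) / 4^2 = (140/3)/16 = 35/12
  a_5 = (4 - 8)(35/12) / 5^2 = (-35/3)/25 = -7/15
  a_6 = (5 - 8)(-7/15) / 6^2 = (7/5)/36 = 7/180
  a_7 = (6 - 8)(7/180) / 7^2 = (-7/90)/49 = -1/630
  a_8 = (7 - 8)(-1/630) / 8^2 = (1/630)/64 = 1/40320
Hence L_8(x) = x^8/40320 - x^7/630 + 7 x^6/180 - 7 x^5/15 + 35 x^4/12 - 28 x^3/3 + 14 x^2 - 8 x + 1.

L_8(x); series = x^8/40320 - x^7/630 + 7 x^6/180 - 7 x^5/15 + 35 x^4/12 - 28 x^3/3 + 14 x^2 - 8 x + 1


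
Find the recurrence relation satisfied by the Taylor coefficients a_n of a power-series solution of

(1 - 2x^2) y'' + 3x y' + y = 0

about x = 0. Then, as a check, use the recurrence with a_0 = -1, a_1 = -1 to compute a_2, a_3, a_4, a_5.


Substitute y = sum_n a_n x^n.
(1 - 2 x^2) y'' contributes (n+2)(n+1) a_{n+2} - 2 n(n-1) a_n at x^n.
3 x y'(x) contributes 3 n a_n at x^n.
y(x) contributes 1 a_n at x^n.
Matching x^n: (n+2)(n+1) a_{n+2} + (-2 n(n-1) + 3 n + 1) a_n = 0.
Thus a_{n+2} = (2 n(n-1) - 3 n - 1) / ((n+1)(n+2)) * a_n.

Check with a_0 = -1, a_1 = -1 (apply the recurrence for n = 0, 1, 2, 3): a_0 = -1, a_1 = -1, a_2 = 1/2, a_3 = 2/3, a_4 = -1/8, a_5 = 1/15.

a_(n+2) = (2 n(n-1) - 3 n - 1) / ((n+1)(n+2)) * a_n; check: a_0 = -1, a_1 = -1, a_2 = 1/2, a_3 = 2/3, a_4 = -1/8, a_5 = 1/15


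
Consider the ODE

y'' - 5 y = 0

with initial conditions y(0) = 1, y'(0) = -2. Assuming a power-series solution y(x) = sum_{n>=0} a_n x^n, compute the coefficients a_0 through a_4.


Ansatz: y(x) = sum_{n>=0} a_n x^n, so y'(x) = sum_{n>=1} n a_n x^(n-1) and y''(x) = sum_{n>=2} n(n-1) a_n x^(n-2).
Substitute into P(x) y'' + Q(x) y' + R(x) y = 0 with P(x) = 1, Q(x) = 0, R(x) = -5, and match powers of x.
Initial conditions: a_0 = 1, a_1 = -2.
Setting the coefficient of each power of x to zero and solving order by order (substituting the coefficients already found):
  x^0: 2 a_2 - 5 a_0 = 0  ->  2 a_2 = 5 a_0 = 5  ->  a_2 = 5/2
  x^1: 6 a_3 - 5 a_1 = 0  ->  6 a_3 = 5 a_1 = -10  ->  a_3 = -5/3
  x^2: 12 a_4 - 5 a_2 = 0  ->  12 a_4 = 5 a_2 = 25/2  ->  a_4 = 25/24
Truncated series: y(x) = 1 - 2 x + (5/2) x^2 - (5/3) x^3 + (25/24) x^4 + O(x^5).

a_0 = 1; a_1 = -2; a_2 = 5/2; a_3 = -5/3; a_4 = 25/24


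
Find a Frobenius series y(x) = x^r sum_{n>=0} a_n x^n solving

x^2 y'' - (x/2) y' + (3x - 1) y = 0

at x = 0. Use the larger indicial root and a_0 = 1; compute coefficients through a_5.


Write in Frobenius form y'' + (p(x)/x) y' + (q(x)/x^2) y = 0:
  p(x) = -1/2,  q(x) = 3x - 1.
Indicial equation: r(r-1) + (-1/2) r + (-1) = 0 -> roots r_1 = 2, r_2 = -1/2.
Take r = r_1 = 2. Let y(x) = x^r sum_{n>=0} a_n x^n with a_0 = 1.
Substitute y = x^r sum a_n x^n and match x^{r+n}. The recurrence is
  D(n) a_n + 3 a_{n-1} = 0,  where D(n) = (r+n)(r+n-1) + (-1/2)(r+n) + (-1).
  a_n = -3 / D(n) * a_{n-1}.
Since the indicial polynomial factors as (r - r_1)(r - r_2), D(n) = (r_1 + n - r_1)(r_1 + n - r_2) = n(n + 5/2).
Evaluating step by step (a_0 = 1):
  n = 1: D(1) = 1(1 + 5/2) = 7/2; numerator = -3(1) = -3; a_1 = (-3)/(7/2) = -6/7
  n = 2: D(2) = 2(2 + 5/2) = 9; numerator = -3(-6/7) = 18/7; a_2 = (18/7)/(9) = 2/7
  n = 3: D(3) = 3(3 + 5/2) = 33/2; numerator = -3(2/7) = -6/7; a_3 = (-6/7)/(33/2) = -4/77
  n = 4: D(4) = 4(4 + 5/2) = 26; numerator = -3(-4/77) = 12/77; a_4 = (12/77)/(26) = 6/1001
  n = 5: D(5) = 5(5 + 5/2) = 75/2; numerator = -3(6/1001) = -18/1001; a_5 = (-18/1001)/(75/2) = -12/25025

r = 2; a_0 = 1; a_1 = -6/7; a_2 = 2/7; a_3 = -4/77; a_4 = 6/1001; a_5 = -12/25025


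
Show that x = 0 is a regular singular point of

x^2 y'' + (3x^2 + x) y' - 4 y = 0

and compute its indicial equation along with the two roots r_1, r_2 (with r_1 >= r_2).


Divide by x^2 to reach normal form y'' + P_1(x) y' + P_2(x) y = 0 with P_1(x) = 3 + 1/x and P_2(x) = -4/x^2.
x = 0 is a singular point because the y'-coefficient 3 + 1/x has a pole at x = 0 and the y-coefficient -4/x^2 has a pole at x = 0.
It is a regular singular point because x P_1(x) = p(x) = 3x + 1 and x^2 P_2(x) = q(x) = -4 are polynomials, hence analytic at x = 0.
p(0) = 1,  q(0) = -4.
Indicial equation: r(r-1) + p(0) r + q(0) = 0, i.e. r^2 + (p(0) - 1) r + q(0) = 0, i.e. r^2 - 4 = 0.
Discriminant: (0)^2 - 4(-4) = 16, so r = (0 ± 4)/2.
Solving: r_1 = 2, r_2 = -2.

indicial: r^2 - 4 = 0; roots r_1 = 2, r_2 = -2


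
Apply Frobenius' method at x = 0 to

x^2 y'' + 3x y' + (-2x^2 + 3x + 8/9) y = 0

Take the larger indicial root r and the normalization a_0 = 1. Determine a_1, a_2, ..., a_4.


Write in Frobenius form y'' + (p(x)/x) y' + (q(x)/x^2) y = 0:
  p(x) = 3,  q(x) = -2x^2 + 3x + 8/9.
Indicial equation: r(r-1) + (3) r + (8/9) = 0 -> roots r_1 = -2/3, r_2 = -4/3.
Take r = r_1 = -2/3. Let y(x) = x^r sum_{n>=0} a_n x^n with a_0 = 1.
Substitute y = x^r sum a_n x^n and match x^{r+n}. The recurrence is
  D(n) a_n + 3 a_{n-1} - 2 a_{n-2} = 0,  where D(n) = (r+n)(r+n-1) + (3)(r+n) + (8/9).
  a_n = [-3 a_{n-1} + 2 a_{n-2}] / D(n).
Since the indicial polynomial factors as (r - r_1)(r - r_2), D(n) = (r_1 + n - r_1)(r_1 + n - r_2) = n(n + 2/3).
Evaluating step by step (a_0 = 1):
  n = 1: D(1) = 1(1 + 2/3) = 5/3; numerator = -3(1) = -3; a_1 = (-3)/(5/3) = -9/5
  n = 2: D(2) = 2(2 + 2/3) = 16/3; numerator = -3(-9/5) + 2(1) = 37/5; a_2 = (37/5)/(16/3) = 111/80
  n = 3: D(3) = 3(3 + 2/3) = 11; numerator = -3(111/80) + 2(-9/5) = -621/80; a_3 = (-621/80)/(11) = -621/880
  n = 4: D(4) = 4(4 + 2/3) = 56/3; numerator = -3(-621/880) + 2(111/80) = 861/176; a_4 = (861/176)/(56/3) = 369/1408

r = -2/3; a_0 = 1; a_1 = -9/5; a_2 = 111/80; a_3 = -621/880; a_4 = 369/1408


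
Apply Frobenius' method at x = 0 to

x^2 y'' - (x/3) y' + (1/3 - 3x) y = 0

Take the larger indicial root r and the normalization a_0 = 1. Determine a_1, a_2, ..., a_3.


Write in Frobenius form y'' + (p(x)/x) y' + (q(x)/x^2) y = 0:
  p(x) = -1/3,  q(x) = 1/3 - 3x.
Indicial equation: r(r-1) + (-1/3) r + (1/3) = 0 -> roots r_1 = 1, r_2 = 1/3.
Take r = r_1 = 1. Let y(x) = x^r sum_{n>=0} a_n x^n with a_0 = 1.
Substitute y = x^r sum a_n x^n and match x^{r+n}. The recurrence is
  D(n) a_n - 3 a_{n-1} = 0,  where D(n) = (r+n)(r+n-1) + (-1/3)(r+n) + (1/3).
  a_n = 3 / D(n) * a_{n-1}.
Since the indicial polynomial factors as (r - r_1)(r - r_2), D(n) = (r_1 + n - r_1)(r_1 + n - r_2) = n(n + 2/3).
Evaluating step by step (a_0 = 1):
  n = 1: D(1) = 1(1 + 2/3) = 5/3; numerator = 3(1) = 3; a_1 = (3)/(5/3) = 9/5
  n = 2: D(2) = 2(2 + 2/3) = 16/3; numerator = 3(9/5) = 27/5; a_2 = (27/5)/(16/3) = 81/80
  n = 3: D(3) = 3(3 + 2/3) = 11; numerator = 3(81/80) = 243/80; a_3 = (243/80)/(11) = 243/880

r = 1; a_0 = 1; a_1 = 9/5; a_2 = 81/80; a_3 = 243/880


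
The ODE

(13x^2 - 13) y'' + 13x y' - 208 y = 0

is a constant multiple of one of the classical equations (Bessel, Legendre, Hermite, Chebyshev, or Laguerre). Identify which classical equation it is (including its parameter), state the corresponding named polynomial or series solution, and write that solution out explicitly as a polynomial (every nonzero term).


All three coefficients share the factor -13; dividing through by -13 gives  (1 - x^2) y'' - x y' + 16 y = 0.
This matches the Chebyshev equation (1 - x^2) y'' - x y' + n^2 y = 0 (note the -x y' term, not -2x y') with n^2 = 16, so n = 4; the polynomial solution is T_4(x).
With y = sum_k a_k x^k, matching x^k gives (k+2)(k+1) a_{k+2} = (k^2 - n^2) a_k = (k - 4)(k + 4) a_k. The right side vanishes at k = 4, so the series with the parity of 4 terminates at degree 4.
Standard normalization: leading coefficient of T_n is 2^(n-1), so a_4 = 2^3 = 8. Work downward with a_k = (k+1)(k+2) a_{k+2} / ((k - 4)(k + 4)):
  a_2 = (3)(4)(8) / ((2 - 4)(2 + 4)) = 96/(-12) = -8
  a_0 = (1)(2)(-8) / ((0 - 4)(0 + 4)) = -16/(-16) = 1
Hence T_4(x) = 8 x^4 - 8 x^2 + 1.

T_4(x); series = 8 x^4 - 8 x^2 + 1
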